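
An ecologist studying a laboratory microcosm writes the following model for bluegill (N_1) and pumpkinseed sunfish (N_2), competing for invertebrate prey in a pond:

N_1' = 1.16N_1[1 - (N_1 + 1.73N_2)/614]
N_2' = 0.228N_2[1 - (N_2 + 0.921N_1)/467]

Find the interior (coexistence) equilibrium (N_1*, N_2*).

N_1* ≈ 327, N_2* ≈ 166

Setting both brackets to zero gives the nullclines N_1 + 1.73N_2 = 614 and 0.921N_1 + N_2 = 467.
Substituting N_2 = 467 - 0.921N_1 into the first: N_1(1 - 1.73·0.921) = 614 - 1.73·467.
So N_1* = -194/-0.593 = 327, and then N_2* = 467 - 0.921·327 = 166.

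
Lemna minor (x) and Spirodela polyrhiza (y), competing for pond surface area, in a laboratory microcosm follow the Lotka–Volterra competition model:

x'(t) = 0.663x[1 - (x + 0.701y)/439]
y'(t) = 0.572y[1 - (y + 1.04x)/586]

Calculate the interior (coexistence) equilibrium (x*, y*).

x* ≈ 104, y* ≈ 478

Setting both brackets to zero gives the nullclines x + 0.701y = 439 and 1.04x + y = 586.
Substituting y = 586 - 1.04x into the first: x(1 - 0.701·1.04) = 439 - 0.701·586.
So x* = 28.2/0.271 = 104, and then y* = 586 - 1.04·104 = 478.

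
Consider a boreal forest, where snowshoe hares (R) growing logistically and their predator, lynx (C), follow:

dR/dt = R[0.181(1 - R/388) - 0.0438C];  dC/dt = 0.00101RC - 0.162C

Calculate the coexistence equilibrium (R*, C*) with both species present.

From dC/dt = 0 with C > 0: 0.00101R* = 0.162, so R* = 160.
Substitute into dR/dt = 0: 0.181(1 - 160/388) = 0.0438C*.
The bracket is 0.587, giving C* = 0.106/0.0438 = 2.42.

R* ≈ 160, C* ≈ 2.42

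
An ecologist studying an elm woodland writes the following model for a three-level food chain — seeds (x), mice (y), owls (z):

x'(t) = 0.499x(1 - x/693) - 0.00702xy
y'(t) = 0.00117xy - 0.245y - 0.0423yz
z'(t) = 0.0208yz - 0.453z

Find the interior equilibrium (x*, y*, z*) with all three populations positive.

From dz/dt = 0: 0.0208y* = 0.453, so y* = 21.8.
From dx/dt = 0: 0.499(1 - x*/693) = 0.00702·21.8, giving x* = 693·(1 - 0.306) = 481.
From dy/dt = 0: 0.00117·481 - 0.245 = 0.0423z*, so z* = 0.317/0.0423 = 7.5.

x* ≈ 481, y* ≈ 21.8, z* ≈ 7.5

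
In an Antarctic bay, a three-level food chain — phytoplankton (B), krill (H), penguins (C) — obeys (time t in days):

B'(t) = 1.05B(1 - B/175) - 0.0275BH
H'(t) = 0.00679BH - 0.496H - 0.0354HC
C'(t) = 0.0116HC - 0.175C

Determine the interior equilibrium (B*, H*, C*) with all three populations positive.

From dC/dt = 0: 0.0116H* = 0.175, so H* = 15.1.
From dB/dt = 0: 1.05(1 - B*/175) = 0.0275·15.1, giving B* = 175·(1 - 0.395) = 106.
From dH/dt = 0: 0.00679·106 - 0.496 = 0.0354C*, so C* = 0.223/0.0354 = 6.29.

B* ≈ 106, H* ≈ 15.1, C* ≈ 6.29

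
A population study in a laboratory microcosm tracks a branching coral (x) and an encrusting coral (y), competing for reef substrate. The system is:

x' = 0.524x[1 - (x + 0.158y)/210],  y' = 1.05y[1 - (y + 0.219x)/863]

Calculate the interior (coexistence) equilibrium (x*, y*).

x* ≈ 76.3, y* ≈ 846

Setting both brackets to zero gives the nullclines x + 0.158y = 210 and 0.219x + y = 863.
Substituting y = 863 - 0.219x into the first: x(1 - 0.158·0.219) = 210 - 0.158·863.
So x* = 73.6/0.965 = 76.3, and then y* = 863 - 0.219·76.3 = 846.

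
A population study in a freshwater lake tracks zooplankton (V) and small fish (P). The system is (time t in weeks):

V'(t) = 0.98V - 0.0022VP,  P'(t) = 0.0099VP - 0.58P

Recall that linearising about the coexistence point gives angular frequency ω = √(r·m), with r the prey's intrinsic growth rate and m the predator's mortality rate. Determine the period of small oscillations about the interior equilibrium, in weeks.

Here r = 0.98 and m = 0.58, so r·m = 0.568.
ω = √0.568 = 0.754 per week, hence T = 2π/ω ≈ 8.33 weeks.

T ≈ 8.33 weeks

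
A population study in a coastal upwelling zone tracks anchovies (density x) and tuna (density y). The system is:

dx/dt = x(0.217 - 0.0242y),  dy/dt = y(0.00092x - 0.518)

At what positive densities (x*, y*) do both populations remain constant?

Set dy/dt = 0 with y > 0: 0.00092x - 0.518 = 0, so x* = 0.518/0.00092 = 563.
Set dx/dt = 0 with x > 0: 0.217 - 0.0242y = 0, so y* = 0.217/0.0242 = 8.97.

x* ≈ 563, y* ≈ 8.97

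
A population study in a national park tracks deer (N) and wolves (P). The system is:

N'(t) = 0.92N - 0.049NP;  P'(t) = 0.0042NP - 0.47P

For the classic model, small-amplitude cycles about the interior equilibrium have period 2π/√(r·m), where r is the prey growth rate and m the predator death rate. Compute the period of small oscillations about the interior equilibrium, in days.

T ≈ 9.56 days

Here r = 0.92 and m = 0.47, so r·m = 0.432.
ω = √0.432 = 0.658 per day, hence T = 2π/ω ≈ 9.56 days.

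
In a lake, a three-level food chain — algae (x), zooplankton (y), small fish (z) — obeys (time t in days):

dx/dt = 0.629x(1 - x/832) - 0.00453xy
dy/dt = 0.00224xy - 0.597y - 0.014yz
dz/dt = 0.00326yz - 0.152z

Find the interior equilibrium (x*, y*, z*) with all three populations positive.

From dz/dt = 0: 0.00326y* = 0.152, so y* = 46.6.
From dx/dt = 0: 0.629(1 - x*/832) = 0.00453·46.6, giving x* = 832·(1 - 0.336) = 553.
From dy/dt = 0: 0.00224·553 - 0.597 = 0.014z*, so z* = 0.641/0.014 = 45.8.

x* ≈ 553, y* ≈ 46.6, z* ≈ 45.8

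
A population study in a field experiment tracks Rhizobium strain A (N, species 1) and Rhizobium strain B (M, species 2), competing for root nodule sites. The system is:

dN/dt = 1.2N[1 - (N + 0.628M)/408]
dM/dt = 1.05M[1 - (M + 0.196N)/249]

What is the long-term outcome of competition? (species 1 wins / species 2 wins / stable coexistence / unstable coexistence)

Compare the nullcline intercepts: K1/α12 = 408/0.628 = 650 > K2 = 249; K2/α21 = 249/0.196 = 1270 > K1 = 408.
Since both inequalities hold, each species can invade when rare, so the interior equilibrium is stable.

stable coexistence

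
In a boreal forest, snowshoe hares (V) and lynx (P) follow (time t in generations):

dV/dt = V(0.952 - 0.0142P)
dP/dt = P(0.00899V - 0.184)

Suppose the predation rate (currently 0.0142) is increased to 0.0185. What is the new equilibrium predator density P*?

At the interior fixed point, setting dV/dt = 0 with V > 0 fixes P* = (prey growth rate)/(VP coefficient) — independent of the other coefficients.
With the change, P* = 0.952/0.0185 = 51.5; it falls from 67.

P* ≈ 51.5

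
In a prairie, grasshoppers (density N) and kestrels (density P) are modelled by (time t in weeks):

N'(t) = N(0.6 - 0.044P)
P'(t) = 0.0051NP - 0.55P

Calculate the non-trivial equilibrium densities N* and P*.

N* ≈ 108, P* ≈ 13.6

Set dP/dt = 0 with P > 0: 0.0051N - 0.55 = 0, so N* = 0.55/0.0051 = 108.
Set dN/dt = 0 with N > 0: 0.6 - 0.044P = 0, so P* = 0.6/0.044 = 13.6.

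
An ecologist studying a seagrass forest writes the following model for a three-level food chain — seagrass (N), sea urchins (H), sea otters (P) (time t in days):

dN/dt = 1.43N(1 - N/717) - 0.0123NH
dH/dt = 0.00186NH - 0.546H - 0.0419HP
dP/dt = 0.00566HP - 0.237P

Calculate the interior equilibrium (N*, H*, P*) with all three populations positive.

N* ≈ 459, H* ≈ 41.9, P* ≈ 7.33

From dP/dt = 0: 0.00566H* = 0.237, so H* = 41.9.
From dN/dt = 0: 1.43(1 - N*/717) = 0.0123·41.9, giving N* = 717·(1 - 0.36) = 459.
From dH/dt = 0: 0.00186·459 - 0.546 = 0.0419P*, so P* = 0.307/0.0419 = 7.33.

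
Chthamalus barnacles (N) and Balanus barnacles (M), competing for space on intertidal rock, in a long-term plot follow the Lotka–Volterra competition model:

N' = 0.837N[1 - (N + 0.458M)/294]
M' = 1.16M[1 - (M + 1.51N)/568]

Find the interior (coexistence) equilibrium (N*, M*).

N* ≈ 110, M* ≈ 402

Setting both brackets to zero gives the nullclines N + 0.458M = 294 and 1.51N + M = 568.
Substituting M = 568 - 1.51N into the first: N(1 - 0.458·1.51) = 294 - 0.458·568.
So N* = 33.9/0.308 = 110, and then M* = 568 - 1.51·110 = 402.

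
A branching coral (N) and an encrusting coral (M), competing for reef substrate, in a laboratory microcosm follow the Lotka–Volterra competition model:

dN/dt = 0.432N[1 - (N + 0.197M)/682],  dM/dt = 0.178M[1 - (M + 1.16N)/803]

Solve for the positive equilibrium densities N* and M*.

N* ≈ 679, M* ≈ 15.4

Setting both brackets to zero gives the nullclines N + 0.197M = 682 and 1.16N + M = 803.
Substituting M = 803 - 1.16N into the first: N(1 - 0.197·1.16) = 682 - 0.197·803.
So N* = 524/0.771 = 679, and then M* = 803 - 1.16·679 = 15.4.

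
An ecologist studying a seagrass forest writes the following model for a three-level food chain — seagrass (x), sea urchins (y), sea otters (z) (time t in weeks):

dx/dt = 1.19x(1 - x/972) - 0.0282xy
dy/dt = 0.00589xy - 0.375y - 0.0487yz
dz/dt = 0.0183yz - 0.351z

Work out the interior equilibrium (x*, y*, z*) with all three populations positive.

x* ≈ 530, y* ≈ 19.2, z* ≈ 56.4

From dz/dt = 0: 0.0183y* = 0.351, so y* = 19.2.
From dx/dt = 0: 1.19(1 - x*/972) = 0.0282·19.2, giving x* = 972·(1 - 0.455) = 530.
From dy/dt = 0: 0.00589·530 - 0.375 = 0.0487z*, so z* = 2.75/0.0487 = 56.4.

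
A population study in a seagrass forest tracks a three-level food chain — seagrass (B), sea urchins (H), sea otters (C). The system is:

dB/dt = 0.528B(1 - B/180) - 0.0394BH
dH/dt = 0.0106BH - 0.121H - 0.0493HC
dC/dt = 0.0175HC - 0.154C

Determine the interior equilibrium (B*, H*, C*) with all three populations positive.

From dC/dt = 0: 0.0175H* = 0.154, so H* = 8.8.
From dB/dt = 0: 0.528(1 - B*/180) = 0.0394·8.8, giving B* = 180·(1 - 0.657) = 61.8.
From dH/dt = 0: 0.0106·61.8 - 0.121 = 0.0493C*, so C* = 0.534/0.0493 = 10.8.

B* ≈ 61.8, H* ≈ 8.8, C* ≈ 10.8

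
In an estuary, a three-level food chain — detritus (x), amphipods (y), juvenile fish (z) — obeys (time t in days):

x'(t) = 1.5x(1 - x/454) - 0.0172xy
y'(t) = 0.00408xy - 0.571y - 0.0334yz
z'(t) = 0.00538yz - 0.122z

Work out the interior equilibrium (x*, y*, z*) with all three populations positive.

x* ≈ 336, y* ≈ 22.7, z* ≈ 23.9

From dz/dt = 0: 0.00538y* = 0.122, so y* = 22.7.
From dx/dt = 0: 1.5(1 - x*/454) = 0.0172·22.7, giving x* = 454·(1 - 0.26) = 336.
From dy/dt = 0: 0.00408·336 - 0.571 = 0.0334z*, so z* = 0.8/0.0334 = 23.9.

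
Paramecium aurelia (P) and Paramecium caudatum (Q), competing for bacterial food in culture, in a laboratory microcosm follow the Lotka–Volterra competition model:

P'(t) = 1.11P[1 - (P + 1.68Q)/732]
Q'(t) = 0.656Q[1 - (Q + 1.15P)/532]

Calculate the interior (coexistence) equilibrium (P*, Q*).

Setting both brackets to zero gives the nullclines P + 1.68Q = 732 and 1.15P + Q = 532.
Substituting Q = 532 - 1.15P into the first: P(1 - 1.68·1.15) = 732 - 1.68·532.
So P* = -162/-0.932 = 174, and then Q* = 532 - 1.15·174 = 332.

P* ≈ 174, Q* ≈ 332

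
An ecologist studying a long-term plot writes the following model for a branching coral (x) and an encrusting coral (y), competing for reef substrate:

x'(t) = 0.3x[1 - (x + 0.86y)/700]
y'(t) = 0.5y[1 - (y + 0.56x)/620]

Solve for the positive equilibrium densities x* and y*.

x* ≈ 322, y* ≈ 440

Setting both brackets to zero gives the nullclines x + 0.86y = 700 and 0.56x + y = 620.
Substituting y = 620 - 0.56x into the first: x(1 - 0.86·0.56) = 700 - 0.86·620.
So x* = 167/0.518 = 322, and then y* = 620 - 0.56·322 = 440.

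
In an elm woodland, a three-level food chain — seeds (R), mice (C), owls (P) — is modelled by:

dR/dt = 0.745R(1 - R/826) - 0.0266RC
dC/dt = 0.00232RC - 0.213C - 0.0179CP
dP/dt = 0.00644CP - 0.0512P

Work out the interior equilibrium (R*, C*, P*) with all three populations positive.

R* ≈ 592, C* ≈ 7.95, P* ≈ 64.8

From dP/dt = 0: 0.00644C* = 0.0512, so C* = 7.95.
From dR/dt = 0: 0.745(1 - R*/826) = 0.0266·7.95, giving R* = 826·(1 - 0.284) = 592.
From dC/dt = 0: 0.00232·592 - 0.213 = 0.0179P*, so P* = 1.16/0.0179 = 64.8.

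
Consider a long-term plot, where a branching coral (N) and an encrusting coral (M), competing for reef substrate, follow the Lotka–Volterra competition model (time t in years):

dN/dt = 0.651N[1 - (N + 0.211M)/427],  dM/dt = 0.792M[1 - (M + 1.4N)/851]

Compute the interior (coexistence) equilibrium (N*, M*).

Setting both brackets to zero gives the nullclines N + 0.211M = 427 and 1.4N + M = 851.
Substituting M = 851 - 1.4N into the first: N(1 - 0.211·1.4) = 427 - 0.211·851.
So N* = 247/0.705 = 351, and then M* = 851 - 1.4·351 = 359.

N* ≈ 351, M* ≈ 359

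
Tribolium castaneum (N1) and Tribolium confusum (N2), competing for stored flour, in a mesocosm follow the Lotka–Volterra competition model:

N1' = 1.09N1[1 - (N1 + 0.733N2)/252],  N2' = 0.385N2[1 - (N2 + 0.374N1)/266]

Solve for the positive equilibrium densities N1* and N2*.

Setting both brackets to zero gives the nullclines N1 + 0.733N2 = 252 and 0.374N1 + N2 = 266.
Substituting N2 = 266 - 0.374N1 into the first: N1(1 - 0.733·0.374) = 252 - 0.733·266.
So N1* = 57/0.726 = 78.6, and then N2* = 266 - 0.374·78.6 = 237.

N1* ≈ 78.6, N2* ≈ 237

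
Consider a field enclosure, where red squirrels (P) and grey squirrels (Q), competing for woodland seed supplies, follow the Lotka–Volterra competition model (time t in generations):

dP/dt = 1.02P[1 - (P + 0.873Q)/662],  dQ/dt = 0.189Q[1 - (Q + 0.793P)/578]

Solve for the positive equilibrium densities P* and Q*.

Setting both brackets to zero gives the nullclines P + 0.873Q = 662 and 0.793P + Q = 578.
Substituting Q = 578 - 0.793P into the first: P(1 - 0.873·0.793) = 662 - 0.873·578.
So P* = 157/0.308 = 512, and then Q* = 578 - 0.793·512 = 172.

P* ≈ 512, Q* ≈ 172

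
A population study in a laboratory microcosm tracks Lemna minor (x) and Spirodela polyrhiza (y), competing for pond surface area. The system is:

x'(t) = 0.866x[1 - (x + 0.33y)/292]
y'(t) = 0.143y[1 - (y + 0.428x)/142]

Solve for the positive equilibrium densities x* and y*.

Setting both brackets to zero gives the nullclines x + 0.33y = 292 and 0.428x + y = 142.
Substituting y = 142 - 0.428x into the first: x(1 - 0.33·0.428) = 292 - 0.33·142.
So x* = 245/0.859 = 285, and then y* = 142 - 0.428·285 = 19.8.

x* ≈ 285, y* ≈ 19.8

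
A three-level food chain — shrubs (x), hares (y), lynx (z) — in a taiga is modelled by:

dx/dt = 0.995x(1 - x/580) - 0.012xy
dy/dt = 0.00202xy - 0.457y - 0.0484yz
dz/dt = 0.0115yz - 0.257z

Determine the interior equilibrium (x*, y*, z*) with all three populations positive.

x* ≈ 424, y* ≈ 22.3, z* ≈ 8.24

From dz/dt = 0: 0.0115y* = 0.257, so y* = 22.3.
From dx/dt = 0: 0.995(1 - x*/580) = 0.012·22.3, giving x* = 580·(1 - 0.27) = 424.
From dy/dt = 0: 0.00202·424 - 0.457 = 0.0484z*, so z* = 0.399/0.0484 = 8.24.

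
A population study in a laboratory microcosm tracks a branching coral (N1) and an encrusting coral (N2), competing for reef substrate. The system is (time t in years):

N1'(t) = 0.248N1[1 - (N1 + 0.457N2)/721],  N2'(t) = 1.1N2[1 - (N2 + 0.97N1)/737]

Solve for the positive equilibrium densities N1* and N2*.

N1* ≈ 690, N2* ≈ 67.6

Setting both brackets to zero gives the nullclines N1 + 0.457N2 = 721 and 0.97N1 + N2 = 737.
Substituting N2 = 737 - 0.97N1 into the first: N1(1 - 0.457·0.97) = 721 - 0.457·737.
So N1* = 384/0.557 = 690, and then N2* = 737 - 0.97·690 = 67.6.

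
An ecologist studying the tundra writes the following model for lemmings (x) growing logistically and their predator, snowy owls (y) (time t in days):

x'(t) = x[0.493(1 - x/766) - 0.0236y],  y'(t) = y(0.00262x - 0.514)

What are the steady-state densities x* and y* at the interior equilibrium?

From dy/dt = 0 with y > 0: 0.00262x* = 0.514, so x* = 196.
Substitute into dx/dt = 0: 0.493(1 - 196/766) = 0.0236y*.
The bracket is 0.744, giving y* = 0.367/0.0236 = 15.5.

x* ≈ 196, y* ≈ 15.5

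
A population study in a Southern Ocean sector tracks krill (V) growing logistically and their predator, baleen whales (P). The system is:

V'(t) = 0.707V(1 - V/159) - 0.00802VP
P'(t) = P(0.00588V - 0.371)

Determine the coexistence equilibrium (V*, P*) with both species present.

V* ≈ 63.1, P* ≈ 53.2

From dP/dt = 0 with P > 0: 0.00588V* = 0.371, so V* = 63.1.
Substitute into dV/dt = 0: 0.707(1 - 63.1/159) = 0.00802P*.
The bracket is 0.603, giving P* = 0.426/0.00802 = 53.2.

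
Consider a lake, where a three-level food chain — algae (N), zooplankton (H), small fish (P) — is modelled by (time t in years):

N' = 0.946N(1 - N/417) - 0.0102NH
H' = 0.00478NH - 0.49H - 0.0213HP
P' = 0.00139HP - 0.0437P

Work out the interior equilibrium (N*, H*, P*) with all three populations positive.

N* ≈ 276, H* ≈ 31.4, P* ≈ 38.9

From dP/dt = 0: 0.00139H* = 0.0437, so H* = 31.4.
From dN/dt = 0: 0.946(1 - N*/417) = 0.0102·31.4, giving N* = 417·(1 - 0.339) = 276.
From dH/dt = 0: 0.00478·276 - 0.49 = 0.0213P*, so P* = 0.828/0.0213 = 38.9.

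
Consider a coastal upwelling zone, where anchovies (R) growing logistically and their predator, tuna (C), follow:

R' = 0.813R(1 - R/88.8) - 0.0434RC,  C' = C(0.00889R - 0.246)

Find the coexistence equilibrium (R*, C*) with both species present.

R* ≈ 27.7, C* ≈ 12.9

From dC/dt = 0 with C > 0: 0.00889R* = 0.246, so R* = 27.7.
Substitute into dR/dt = 0: 0.813(1 - 27.7/88.8) = 0.0434C*.
The bracket is 0.688, giving C* = 0.56/0.0434 = 12.9.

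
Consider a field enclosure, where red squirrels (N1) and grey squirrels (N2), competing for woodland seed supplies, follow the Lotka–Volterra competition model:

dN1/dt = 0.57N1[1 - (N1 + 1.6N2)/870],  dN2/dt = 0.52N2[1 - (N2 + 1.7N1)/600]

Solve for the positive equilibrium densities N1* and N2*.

Setting both brackets to zero gives the nullclines N1 + 1.6N2 = 870 and 1.7N1 + N2 = 600.
Substituting N2 = 600 - 1.7N1 into the first: N1(1 - 1.6·1.7) = 870 - 1.6·600.
So N1* = -90/-1.72 = 52.3, and then N2* = 600 - 1.7·52.3 = 511.

N1* ≈ 52.3, N2* ≈ 511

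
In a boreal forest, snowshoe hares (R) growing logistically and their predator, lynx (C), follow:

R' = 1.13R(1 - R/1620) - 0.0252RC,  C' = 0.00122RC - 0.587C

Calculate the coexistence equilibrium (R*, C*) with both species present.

From dC/dt = 0 with C > 0: 0.00122R* = 0.587, so R* = 481.
Substitute into dR/dt = 0: 1.13(1 - 481/1620) = 0.0252C*.
The bracket is 0.703, giving C* = 0.794/0.0252 = 31.5.

R* ≈ 481, C* ≈ 31.5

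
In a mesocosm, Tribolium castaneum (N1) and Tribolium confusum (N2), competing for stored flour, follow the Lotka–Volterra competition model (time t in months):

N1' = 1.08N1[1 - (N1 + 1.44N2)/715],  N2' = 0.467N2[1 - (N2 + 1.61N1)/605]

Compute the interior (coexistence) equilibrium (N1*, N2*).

Setting both brackets to zero gives the nullclines N1 + 1.44N2 = 715 and 1.61N1 + N2 = 605.
Substituting N2 = 605 - 1.61N1 into the first: N1(1 - 1.44·1.61) = 715 - 1.44·605.
So N1* = -156/-1.32 = 118, and then N2* = 605 - 1.61·118 = 414.

N1* ≈ 118, N2* ≈ 414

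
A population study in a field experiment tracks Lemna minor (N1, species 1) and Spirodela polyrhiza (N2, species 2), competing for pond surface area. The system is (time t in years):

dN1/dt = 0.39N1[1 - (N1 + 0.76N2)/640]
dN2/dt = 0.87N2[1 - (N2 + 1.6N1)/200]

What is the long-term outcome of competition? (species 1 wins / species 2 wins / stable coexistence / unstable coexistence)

species 1 excludes species 2

Compare the nullcline intercepts: K1/α12 = 640/0.76 = 842 > K2 = 200; K2/α21 = 200/1.6 = 125 < K1 = 640.
Since the inequalities point opposite ways, species 1 can invade but species 2 cannot.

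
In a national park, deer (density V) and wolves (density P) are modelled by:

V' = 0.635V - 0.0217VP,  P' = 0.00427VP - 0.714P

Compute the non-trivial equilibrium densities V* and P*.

V* ≈ 167, P* ≈ 29.3

Set dP/dt = 0 with P > 0: 0.00427V - 0.714 = 0, so V* = 0.714/0.00427 = 167.
Set dV/dt = 0 with V > 0: 0.635 - 0.0217P = 0, so P* = 0.635/0.0217 = 29.3.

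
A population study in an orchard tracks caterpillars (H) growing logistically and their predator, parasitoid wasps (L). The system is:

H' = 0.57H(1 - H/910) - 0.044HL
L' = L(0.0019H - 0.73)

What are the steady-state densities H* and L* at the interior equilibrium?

H* ≈ 384, L* ≈ 7.49

From dL/dt = 0 with L > 0: 0.0019H* = 0.73, so H* = 384.
Substitute into dH/dt = 0: 0.57(1 - 384/910) = 0.044L*.
The bracket is 0.578, giving L* = 0.329/0.044 = 7.49.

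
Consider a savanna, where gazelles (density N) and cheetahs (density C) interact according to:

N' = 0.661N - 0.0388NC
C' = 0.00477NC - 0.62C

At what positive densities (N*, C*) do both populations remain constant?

N* ≈ 130, C* ≈ 17

Set dC/dt = 0 with C > 0: 0.00477N - 0.62 = 0, so N* = 0.62/0.00477 = 130.
Set dN/dt = 0 with N > 0: 0.661 - 0.0388C = 0, so C* = 0.661/0.0388 = 17.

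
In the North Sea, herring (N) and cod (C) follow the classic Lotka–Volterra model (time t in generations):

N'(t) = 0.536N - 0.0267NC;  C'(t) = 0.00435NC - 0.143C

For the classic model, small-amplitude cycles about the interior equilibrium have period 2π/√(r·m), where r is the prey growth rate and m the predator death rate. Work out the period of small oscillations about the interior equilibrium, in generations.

T ≈ 22.7 generations

Here r = 0.536 and m = 0.143, so r·m = 0.0766.
ω = √0.0766 = 0.277 per generation, hence T = 2π/ω ≈ 22.7 generations.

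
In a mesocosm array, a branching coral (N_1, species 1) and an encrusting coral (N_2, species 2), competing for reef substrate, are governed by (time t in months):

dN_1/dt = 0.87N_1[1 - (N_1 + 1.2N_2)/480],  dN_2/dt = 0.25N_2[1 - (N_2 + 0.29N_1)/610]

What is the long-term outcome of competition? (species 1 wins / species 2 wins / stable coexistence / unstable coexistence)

species 2 excludes species 1

Compare the nullcline intercepts: K1/α12 = 480/1.2 = 400 < K2 = 610; K2/α21 = 610/0.29 = 2100 > K1 = 480.
Since the inequalities point opposite ways, species 2 can invade but species 1 cannot.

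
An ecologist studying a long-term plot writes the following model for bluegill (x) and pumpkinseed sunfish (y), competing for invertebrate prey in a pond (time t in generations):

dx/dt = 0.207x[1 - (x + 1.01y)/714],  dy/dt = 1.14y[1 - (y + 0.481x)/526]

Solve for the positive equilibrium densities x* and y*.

Setting both brackets to zero gives the nullclines x + 1.01y = 714 and 0.481x + y = 526.
Substituting y = 526 - 0.481x into the first: x(1 - 1.01·0.481) = 714 - 1.01·526.
So x* = 183/0.514 = 355, and then y* = 526 - 0.481·355 = 355.

x* ≈ 355, y* ≈ 355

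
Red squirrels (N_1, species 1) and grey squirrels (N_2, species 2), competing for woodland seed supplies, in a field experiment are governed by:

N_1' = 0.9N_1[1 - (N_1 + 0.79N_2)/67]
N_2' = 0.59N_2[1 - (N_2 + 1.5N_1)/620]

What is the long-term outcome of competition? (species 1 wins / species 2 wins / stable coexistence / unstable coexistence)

species 2 excludes species 1

Compare the nullcline intercepts: K1/α12 = 67/0.79 = 84.8 < K2 = 620; K2/α21 = 620/1.5 = 413 > K1 = 67.
Since the inequalities point opposite ways, species 2 can invade but species 1 cannot.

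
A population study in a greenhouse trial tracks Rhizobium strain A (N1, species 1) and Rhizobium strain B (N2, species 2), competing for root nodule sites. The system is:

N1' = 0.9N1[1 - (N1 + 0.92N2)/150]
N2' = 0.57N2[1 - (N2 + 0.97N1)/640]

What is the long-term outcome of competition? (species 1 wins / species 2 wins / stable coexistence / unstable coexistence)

species 2 excludes species 1

Compare the nullcline intercepts: K1/α12 = 150/0.92 = 163 < K2 = 640; K2/α21 = 640/0.97 = 660 > K1 = 150.
Since the inequalities point opposite ways, species 2 can invade but species 1 cannot.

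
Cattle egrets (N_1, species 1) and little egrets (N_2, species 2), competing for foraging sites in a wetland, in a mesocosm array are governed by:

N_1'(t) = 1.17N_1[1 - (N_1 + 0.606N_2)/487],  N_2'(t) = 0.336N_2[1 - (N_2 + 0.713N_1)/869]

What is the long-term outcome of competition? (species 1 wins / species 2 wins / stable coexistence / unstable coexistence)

Compare the nullcline intercepts: K1/α12 = 487/0.606 = 804 < K2 = 869; K2/α21 = 869/0.713 = 1220 > K1 = 487.
Since the inequalities point opposite ways, species 2 can invade but species 1 cannot.

species 2 excludes species 1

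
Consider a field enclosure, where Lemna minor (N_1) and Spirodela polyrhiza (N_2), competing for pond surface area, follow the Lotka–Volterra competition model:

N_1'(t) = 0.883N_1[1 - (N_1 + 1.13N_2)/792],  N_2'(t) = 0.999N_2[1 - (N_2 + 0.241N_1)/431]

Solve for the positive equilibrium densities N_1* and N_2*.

Setting both brackets to zero gives the nullclines N_1 + 1.13N_2 = 792 and 0.241N_1 + N_2 = 431.
Substituting N_2 = 431 - 0.241N_1 into the first: N_1(1 - 1.13·0.241) = 792 - 1.13·431.
So N_1* = 305/0.728 = 419, and then N_2* = 431 - 0.241·419 = 330.

N_1* ≈ 419, N_2* ≈ 330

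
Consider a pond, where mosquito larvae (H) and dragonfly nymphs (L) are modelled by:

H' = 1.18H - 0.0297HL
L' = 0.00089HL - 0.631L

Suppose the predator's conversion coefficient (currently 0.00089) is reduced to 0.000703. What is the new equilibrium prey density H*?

At the interior fixed point, setting dL/dt = 0 with L > 0 fixes H* = (predator death rate)/(HL coefficient) — independent of the other coefficients.
With the change, H* = 0.631/0.000703 = 898; it rises from 709.

H* ≈ 898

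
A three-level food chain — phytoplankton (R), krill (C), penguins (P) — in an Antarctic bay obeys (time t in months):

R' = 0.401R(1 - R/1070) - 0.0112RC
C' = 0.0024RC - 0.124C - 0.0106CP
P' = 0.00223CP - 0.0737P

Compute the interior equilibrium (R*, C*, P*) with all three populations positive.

From dP/dt = 0: 0.00223C* = 0.0737, so C* = 33.
From dR/dt = 0: 0.401(1 - R*/1070) = 0.0112·33, giving R* = 1070·(1 - 0.923) = 82.3.
From dC/dt = 0: 0.0024·82.3 - 0.124 = 0.0106P*, so P* = 0.0735/0.0106 = 6.94.

R* ≈ 82.3, C* ≈ 33, P* ≈ 6.94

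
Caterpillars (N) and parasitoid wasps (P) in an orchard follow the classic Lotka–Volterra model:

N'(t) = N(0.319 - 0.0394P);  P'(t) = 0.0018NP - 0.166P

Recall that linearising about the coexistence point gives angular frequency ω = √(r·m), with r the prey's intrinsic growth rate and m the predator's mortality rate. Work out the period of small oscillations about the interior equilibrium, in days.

T ≈ 27.3 days

Here r = 0.319 and m = 0.166, so r·m = 0.053.
ω = √0.053 = 0.23 per day, hence T = 2π/ω ≈ 27.3 days.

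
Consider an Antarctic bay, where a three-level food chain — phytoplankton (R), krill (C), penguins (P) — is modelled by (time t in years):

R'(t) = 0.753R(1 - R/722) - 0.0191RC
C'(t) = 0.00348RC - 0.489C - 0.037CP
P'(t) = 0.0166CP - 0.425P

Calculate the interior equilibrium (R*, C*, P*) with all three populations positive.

R* ≈ 253, C* ≈ 25.6, P* ≈ 10.6

From dP/dt = 0: 0.0166C* = 0.425, so C* = 25.6.
From dR/dt = 0: 0.753(1 - R*/722) = 0.0191·25.6, giving R* = 722·(1 - 0.649) = 253.
From dC/dt = 0: 0.00348·253 - 0.489 = 0.037P*, so P* = 0.392/0.037 = 10.6.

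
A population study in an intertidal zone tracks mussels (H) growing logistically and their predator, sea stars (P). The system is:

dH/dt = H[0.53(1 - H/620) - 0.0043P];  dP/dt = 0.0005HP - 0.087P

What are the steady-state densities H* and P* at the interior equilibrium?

From dP/dt = 0 with P > 0: 0.0005H* = 0.087, so H* = 174.
Substitute into dH/dt = 0: 0.53(1 - 174/620) = 0.0043P*.
The bracket is 0.719, giving P* = 0.381/0.0043 = 88.7.

H* ≈ 174, P* ≈ 88.7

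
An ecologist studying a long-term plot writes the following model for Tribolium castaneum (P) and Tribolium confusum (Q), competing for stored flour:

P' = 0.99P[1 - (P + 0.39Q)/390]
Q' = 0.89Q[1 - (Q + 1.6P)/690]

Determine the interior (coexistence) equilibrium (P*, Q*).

P* ≈ 322, Q* ≈ 176

Setting both brackets to zero gives the nullclines P + 0.39Q = 390 and 1.6P + Q = 690.
Substituting Q = 690 - 1.6P into the first: P(1 - 0.39·1.6) = 390 - 0.39·690.
So P* = 121/0.376 = 322, and then Q* = 690 - 1.6·322 = 176.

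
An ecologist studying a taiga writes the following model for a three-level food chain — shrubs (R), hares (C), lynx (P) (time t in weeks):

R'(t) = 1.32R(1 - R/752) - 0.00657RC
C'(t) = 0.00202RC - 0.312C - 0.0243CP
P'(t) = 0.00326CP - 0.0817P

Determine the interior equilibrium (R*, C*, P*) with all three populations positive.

From dP/dt = 0: 0.00326C* = 0.0817, so C* = 25.1.
From dR/dt = 0: 1.32(1 - R*/752) = 0.00657·25.1, giving R* = 752·(1 - 0.125) = 658.
From dC/dt = 0: 0.00202·658 - 0.312 = 0.0243P*, so P* = 1.02/0.0243 = 41.9.

R* ≈ 658, C* ≈ 25.1, P* ≈ 41.9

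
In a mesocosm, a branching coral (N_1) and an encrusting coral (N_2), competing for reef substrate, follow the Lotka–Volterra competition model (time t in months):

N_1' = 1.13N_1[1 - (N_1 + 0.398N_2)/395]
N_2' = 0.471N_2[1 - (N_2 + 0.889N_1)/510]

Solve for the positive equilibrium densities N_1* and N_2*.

Setting both brackets to zero gives the nullclines N_1 + 0.398N_2 = 395 and 0.889N_1 + N_2 = 510.
Substituting N_2 = 510 - 0.889N_1 into the first: N_1(1 - 0.398·0.889) = 395 - 0.398·510.
So N_1* = 192/0.646 = 297, and then N_2* = 510 - 0.889·297 = 246.

N_1* ≈ 297, N_2* ≈ 246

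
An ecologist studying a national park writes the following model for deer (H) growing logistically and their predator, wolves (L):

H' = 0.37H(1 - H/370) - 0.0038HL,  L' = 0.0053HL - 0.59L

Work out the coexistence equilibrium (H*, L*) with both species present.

From dL/dt = 0 with L > 0: 0.0053H* = 0.59, so H* = 111.
Substitute into dH/dt = 0: 0.37(1 - 111/370) = 0.0038L*.
The bracket is 0.699, giving L* = 0.259/0.0038 = 68.1.

H* ≈ 111, L* ≈ 68.1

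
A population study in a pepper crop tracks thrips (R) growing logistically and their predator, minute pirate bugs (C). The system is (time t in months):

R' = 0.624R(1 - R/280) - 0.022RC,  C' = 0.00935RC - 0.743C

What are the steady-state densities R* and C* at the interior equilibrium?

From dC/dt = 0 with C > 0: 0.00935R* = 0.743, so R* = 79.5.
Substitute into dR/dt = 0: 0.624(1 - 79.5/280) = 0.022C*.
The bracket is 0.716, giving C* = 0.447/0.022 = 20.3.

R* ≈ 79.5, C* ≈ 20.3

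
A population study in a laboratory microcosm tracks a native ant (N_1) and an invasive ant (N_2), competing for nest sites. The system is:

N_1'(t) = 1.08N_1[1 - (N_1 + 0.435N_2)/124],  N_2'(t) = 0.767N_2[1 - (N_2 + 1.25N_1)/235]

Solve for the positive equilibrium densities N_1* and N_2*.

N_1* ≈ 47.7, N_2* ≈ 175

Setting both brackets to zero gives the nullclines N_1 + 0.435N_2 = 124 and 1.25N_1 + N_2 = 235.
Substituting N_2 = 235 - 1.25N_1 into the first: N_1(1 - 0.435·1.25) = 124 - 0.435·235.
So N_1* = 21.8/0.456 = 47.7, and then N_2* = 235 - 1.25·47.7 = 175.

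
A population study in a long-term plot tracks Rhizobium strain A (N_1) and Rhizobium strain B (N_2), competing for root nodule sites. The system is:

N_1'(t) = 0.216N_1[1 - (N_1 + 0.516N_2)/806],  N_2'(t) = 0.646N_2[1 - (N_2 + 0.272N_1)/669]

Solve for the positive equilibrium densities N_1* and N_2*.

N_1* ≈ 536, N_2* ≈ 523

Setting both brackets to zero gives the nullclines N_1 + 0.516N_2 = 806 and 0.272N_1 + N_2 = 669.
Substituting N_2 = 669 - 0.272N_1 into the first: N_1(1 - 0.516·0.272) = 806 - 0.516·669.
So N_1* = 461/0.86 = 536, and then N_2* = 669 - 0.272·536 = 523.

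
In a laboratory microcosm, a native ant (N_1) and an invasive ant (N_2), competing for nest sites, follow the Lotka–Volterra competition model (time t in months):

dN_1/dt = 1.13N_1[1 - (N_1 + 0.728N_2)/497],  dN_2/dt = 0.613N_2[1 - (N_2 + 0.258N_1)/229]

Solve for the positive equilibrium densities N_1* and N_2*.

Setting both brackets to zero gives the nullclines N_1 + 0.728N_2 = 497 and 0.258N_1 + N_2 = 229.
Substituting N_2 = 229 - 0.258N_1 into the first: N_1(1 - 0.728·0.258) = 497 - 0.728·229.
So N_1* = 330/0.812 = 407, and then N_2* = 229 - 0.258·407 = 124.

N_1* ≈ 407, N_2* ≈ 124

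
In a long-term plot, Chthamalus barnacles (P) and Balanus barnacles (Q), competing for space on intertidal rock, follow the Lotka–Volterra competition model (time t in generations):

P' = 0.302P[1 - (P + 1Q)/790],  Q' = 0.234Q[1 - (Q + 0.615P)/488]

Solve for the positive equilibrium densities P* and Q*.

P* ≈ 784, Q* ≈ 5.58

Setting both brackets to zero gives the nullclines P + 1Q = 790 and 0.615P + Q = 488.
Substituting Q = 488 - 0.615P into the first: P(1 - 1·0.615) = 790 - 1·488.
So P* = 302/0.385 = 784, and then Q* = 488 - 0.615·784 = 5.58.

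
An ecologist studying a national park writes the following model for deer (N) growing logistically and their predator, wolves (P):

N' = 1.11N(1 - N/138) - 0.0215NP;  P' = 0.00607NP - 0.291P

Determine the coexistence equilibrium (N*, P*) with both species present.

From dP/dt = 0 with P > 0: 0.00607N* = 0.291, so N* = 47.9.
Substitute into dN/dt = 0: 1.11(1 - 47.9/138) = 0.0215P*.
The bracket is 0.653, giving P* = 0.724/0.0215 = 33.7.

N* ≈ 47.9, P* ≈ 33.7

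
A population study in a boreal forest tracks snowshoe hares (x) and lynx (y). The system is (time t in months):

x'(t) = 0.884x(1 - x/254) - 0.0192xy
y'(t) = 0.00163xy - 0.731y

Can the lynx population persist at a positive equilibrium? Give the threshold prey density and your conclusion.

The predator equation gives dy/dt > 0 only when x > 0.731/0.00163 = 448.
Without the predator, x → K = 254. Since 254 < 448, the predator cannot invade.

Threshold x = 448; K < 448, so no, the predator goes extinct.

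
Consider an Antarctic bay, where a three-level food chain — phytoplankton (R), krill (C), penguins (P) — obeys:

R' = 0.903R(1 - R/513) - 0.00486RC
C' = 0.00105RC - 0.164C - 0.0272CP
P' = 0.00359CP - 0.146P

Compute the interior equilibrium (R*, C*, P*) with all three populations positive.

From dP/dt = 0: 0.00359C* = 0.146, so C* = 40.7.
From dR/dt = 0: 0.903(1 - R*/513) = 0.00486·40.7, giving R* = 513·(1 - 0.219) = 401.
From dC/dt = 0: 0.00105·401 - 0.164 = 0.0272P*, so P* = 0.257/0.0272 = 9.44.

R* ≈ 401, C* ≈ 40.7, P* ≈ 9.44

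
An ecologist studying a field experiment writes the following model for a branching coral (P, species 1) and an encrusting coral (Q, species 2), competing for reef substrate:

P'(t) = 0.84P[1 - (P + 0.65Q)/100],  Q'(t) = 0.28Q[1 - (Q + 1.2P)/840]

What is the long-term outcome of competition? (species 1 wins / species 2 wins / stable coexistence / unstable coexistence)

Compare the nullcline intercepts: K1/α12 = 100/0.65 = 154 < K2 = 840; K2/α21 = 840/1.2 = 700 > K1 = 100.
Since the inequalities point opposite ways, species 2 can invade but species 1 cannot.

species 2 excludes species 1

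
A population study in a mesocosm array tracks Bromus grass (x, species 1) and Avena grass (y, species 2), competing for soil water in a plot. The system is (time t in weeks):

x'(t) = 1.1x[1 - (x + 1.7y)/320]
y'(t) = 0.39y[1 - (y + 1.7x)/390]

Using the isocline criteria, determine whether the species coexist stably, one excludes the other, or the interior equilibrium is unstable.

unstable coexistence (outcome depends on initial conditions)

Compare the nullcline intercepts: K1/α12 = 320/1.7 = 188 < K2 = 390; K2/α21 = 390/1.7 = 229 < K1 = 320.
Since both are reversed, neither can invade when rare; the interior point is a saddle.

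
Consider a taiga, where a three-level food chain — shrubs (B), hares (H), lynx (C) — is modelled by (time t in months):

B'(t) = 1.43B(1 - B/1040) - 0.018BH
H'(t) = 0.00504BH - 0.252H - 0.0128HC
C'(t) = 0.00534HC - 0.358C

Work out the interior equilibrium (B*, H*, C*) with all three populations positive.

B* ≈ 162, H* ≈ 67, C* ≈ 44.2

From dC/dt = 0: 0.00534H* = 0.358, so H* = 67.
From dB/dt = 0: 1.43(1 - B*/1040) = 0.018·67, giving B* = 1040·(1 - 0.844) = 162.
From dH/dt = 0: 0.00504·162 - 0.252 = 0.0128C*, so C* = 0.566/0.0128 = 44.2.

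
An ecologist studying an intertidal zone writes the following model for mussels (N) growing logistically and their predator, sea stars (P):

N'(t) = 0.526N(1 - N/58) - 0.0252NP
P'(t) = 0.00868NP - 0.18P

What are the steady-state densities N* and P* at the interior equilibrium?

From dP/dt = 0 with P > 0: 0.00868N* = 0.18, so N* = 20.7.
Substitute into dN/dt = 0: 0.526(1 - 20.7/58) = 0.0252P*.
The bracket is 0.642, giving P* = 0.338/0.0252 = 13.4.

N* ≈ 20.7, P* ≈ 13.4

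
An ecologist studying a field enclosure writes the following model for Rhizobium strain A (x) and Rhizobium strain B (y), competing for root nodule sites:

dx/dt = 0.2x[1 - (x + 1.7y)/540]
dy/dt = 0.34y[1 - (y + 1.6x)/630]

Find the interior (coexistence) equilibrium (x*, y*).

Setting both brackets to zero gives the nullclines x + 1.7y = 540 and 1.6x + y = 630.
Substituting y = 630 - 1.6x into the first: x(1 - 1.7·1.6) = 540 - 1.7·630.
So x* = -531/-1.72 = 309, and then y* = 630 - 1.6·309 = 136.

x* ≈ 309, y* ≈ 136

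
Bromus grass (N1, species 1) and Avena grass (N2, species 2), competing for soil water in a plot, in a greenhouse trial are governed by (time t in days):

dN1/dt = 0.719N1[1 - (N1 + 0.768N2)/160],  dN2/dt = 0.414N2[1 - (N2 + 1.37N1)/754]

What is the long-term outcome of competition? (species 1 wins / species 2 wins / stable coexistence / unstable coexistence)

species 2 excludes species 1

Compare the nullcline intercepts: K1/α12 = 160/0.768 = 208 < K2 = 754; K2/α21 = 754/1.37 = 550 > K1 = 160.
Since the inequalities point opposite ways, species 2 can invade but species 1 cannot.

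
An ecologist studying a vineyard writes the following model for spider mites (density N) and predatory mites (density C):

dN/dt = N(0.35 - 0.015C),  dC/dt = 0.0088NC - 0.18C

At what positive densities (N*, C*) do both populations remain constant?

N* ≈ 20.5, C* ≈ 23.3

Set dC/dt = 0 with C > 0: 0.0088N - 0.18 = 0, so N* = 0.18/0.0088 = 20.5.
Set dN/dt = 0 with N > 0: 0.35 - 0.015C = 0, so C* = 0.35/0.015 = 23.3.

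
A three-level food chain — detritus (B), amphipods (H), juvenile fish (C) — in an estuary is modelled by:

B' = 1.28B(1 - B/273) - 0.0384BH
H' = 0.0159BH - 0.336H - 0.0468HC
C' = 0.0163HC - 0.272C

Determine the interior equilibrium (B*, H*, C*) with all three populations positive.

B* ≈ 136, H* ≈ 16.7, C* ≈ 39.1

From dC/dt = 0: 0.0163H* = 0.272, so H* = 16.7.
From dB/dt = 0: 1.28(1 - B*/273) = 0.0384·16.7, giving B* = 273·(1 - 0.501) = 136.
From dH/dt = 0: 0.0159·136 - 0.336 = 0.0468C*, so C* = 1.83/0.0468 = 39.1.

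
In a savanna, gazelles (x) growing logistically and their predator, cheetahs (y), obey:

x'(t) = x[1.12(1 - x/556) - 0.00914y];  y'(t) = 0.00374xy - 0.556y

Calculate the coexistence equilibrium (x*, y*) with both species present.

x* ≈ 149, y* ≈ 89.8

From dy/dt = 0 with y > 0: 0.00374x* = 0.556, so x* = 149.
Substitute into dx/dt = 0: 1.12(1 - 149/556) = 0.00914y*.
The bracket is 0.733, giving y* = 0.821/0.00914 = 89.8.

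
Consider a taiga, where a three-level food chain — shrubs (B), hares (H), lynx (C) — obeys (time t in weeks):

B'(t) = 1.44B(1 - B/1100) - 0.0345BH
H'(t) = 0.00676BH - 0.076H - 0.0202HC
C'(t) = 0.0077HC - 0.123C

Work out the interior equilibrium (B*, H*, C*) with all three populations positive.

From dC/dt = 0: 0.0077H* = 0.123, so H* = 16.
From dB/dt = 0: 1.44(1 - B*/1100) = 0.0345·16, giving B* = 1100·(1 - 0.383) = 679.
From dH/dt = 0: 0.00676·679 - 0.076 = 0.0202C*, so C* = 4.51/0.0202 = 223.

B* ≈ 679, H* ≈ 16, C* ≈ 223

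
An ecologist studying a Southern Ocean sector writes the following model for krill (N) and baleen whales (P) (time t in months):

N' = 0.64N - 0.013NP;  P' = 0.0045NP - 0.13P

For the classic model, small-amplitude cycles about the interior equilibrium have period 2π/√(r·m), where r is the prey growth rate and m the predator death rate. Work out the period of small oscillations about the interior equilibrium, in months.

T ≈ 21.8 months

Here r = 0.64 and m = 0.13, so r·m = 0.0832.
ω = √0.0832 = 0.288 per month, hence T = 2π/ω ≈ 21.8 months.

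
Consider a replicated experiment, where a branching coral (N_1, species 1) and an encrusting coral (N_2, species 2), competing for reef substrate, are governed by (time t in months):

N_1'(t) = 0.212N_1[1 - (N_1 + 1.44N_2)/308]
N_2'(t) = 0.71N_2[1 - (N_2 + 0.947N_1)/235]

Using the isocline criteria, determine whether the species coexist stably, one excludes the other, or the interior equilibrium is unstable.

Compare the nullcline intercepts: K1/α12 = 308/1.44 = 214 < K2 = 235; K2/α21 = 235/0.947 = 248 < K1 = 308.
Since both are reversed, neither can invade when rare; the interior point is a saddle.

unstable coexistence (outcome depends on initial conditions)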